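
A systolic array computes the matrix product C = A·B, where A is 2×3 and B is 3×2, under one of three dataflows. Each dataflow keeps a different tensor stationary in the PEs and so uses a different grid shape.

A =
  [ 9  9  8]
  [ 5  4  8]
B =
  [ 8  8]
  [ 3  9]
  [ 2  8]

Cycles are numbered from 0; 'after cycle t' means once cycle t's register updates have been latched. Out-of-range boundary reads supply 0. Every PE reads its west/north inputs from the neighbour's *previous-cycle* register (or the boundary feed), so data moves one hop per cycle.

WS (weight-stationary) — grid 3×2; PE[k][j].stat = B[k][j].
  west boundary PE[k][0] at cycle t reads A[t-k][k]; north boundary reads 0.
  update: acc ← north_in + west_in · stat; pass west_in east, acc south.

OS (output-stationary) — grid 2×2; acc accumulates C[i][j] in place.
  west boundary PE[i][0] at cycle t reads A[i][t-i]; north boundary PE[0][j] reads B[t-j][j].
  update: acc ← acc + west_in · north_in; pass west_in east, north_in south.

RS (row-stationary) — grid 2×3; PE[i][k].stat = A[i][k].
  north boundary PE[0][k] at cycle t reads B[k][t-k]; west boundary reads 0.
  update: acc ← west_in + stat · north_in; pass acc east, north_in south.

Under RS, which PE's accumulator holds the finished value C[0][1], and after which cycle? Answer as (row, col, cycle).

(row, col, cycle) = (0, 2, 3)

RS — PE[0][2] is where C[0][1] collects:
  c0 r0c2: 0 / 0 / 0
  c1 r0c2: 0 / 0 / 0
  c2 r0c2: 115 / 115 / 2
  c3 r0c2: 217 / 217 / 8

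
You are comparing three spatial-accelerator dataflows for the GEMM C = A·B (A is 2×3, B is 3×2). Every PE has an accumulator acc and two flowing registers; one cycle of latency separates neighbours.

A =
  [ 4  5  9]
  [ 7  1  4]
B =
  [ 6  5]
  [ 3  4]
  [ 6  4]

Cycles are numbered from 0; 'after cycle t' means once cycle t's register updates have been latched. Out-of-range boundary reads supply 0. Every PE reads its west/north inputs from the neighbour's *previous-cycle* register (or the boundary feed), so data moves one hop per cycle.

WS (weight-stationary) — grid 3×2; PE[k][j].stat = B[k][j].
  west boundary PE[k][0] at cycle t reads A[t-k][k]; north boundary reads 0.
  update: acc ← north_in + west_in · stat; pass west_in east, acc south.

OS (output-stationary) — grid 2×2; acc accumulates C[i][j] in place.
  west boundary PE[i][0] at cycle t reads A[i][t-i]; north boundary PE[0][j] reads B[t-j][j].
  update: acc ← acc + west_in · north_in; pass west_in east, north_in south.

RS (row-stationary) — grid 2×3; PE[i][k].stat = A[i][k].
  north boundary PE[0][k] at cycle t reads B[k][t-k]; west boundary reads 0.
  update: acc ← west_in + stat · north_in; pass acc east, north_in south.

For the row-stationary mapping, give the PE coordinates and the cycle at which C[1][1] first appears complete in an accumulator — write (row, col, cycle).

(row, col, cycle) = (1, 2, 4)

Under RS, C[1][1] lands at PE[1][2]:
  c0 r1c2: 0 / 0 / 0
  c1 r1c2: 0 / 0 / 0
  c2 r1c2: 0 / 0 / 0
  c3 r1c2: 69 / 69 / 6
  c4 r1c2: 55 / 55 / 4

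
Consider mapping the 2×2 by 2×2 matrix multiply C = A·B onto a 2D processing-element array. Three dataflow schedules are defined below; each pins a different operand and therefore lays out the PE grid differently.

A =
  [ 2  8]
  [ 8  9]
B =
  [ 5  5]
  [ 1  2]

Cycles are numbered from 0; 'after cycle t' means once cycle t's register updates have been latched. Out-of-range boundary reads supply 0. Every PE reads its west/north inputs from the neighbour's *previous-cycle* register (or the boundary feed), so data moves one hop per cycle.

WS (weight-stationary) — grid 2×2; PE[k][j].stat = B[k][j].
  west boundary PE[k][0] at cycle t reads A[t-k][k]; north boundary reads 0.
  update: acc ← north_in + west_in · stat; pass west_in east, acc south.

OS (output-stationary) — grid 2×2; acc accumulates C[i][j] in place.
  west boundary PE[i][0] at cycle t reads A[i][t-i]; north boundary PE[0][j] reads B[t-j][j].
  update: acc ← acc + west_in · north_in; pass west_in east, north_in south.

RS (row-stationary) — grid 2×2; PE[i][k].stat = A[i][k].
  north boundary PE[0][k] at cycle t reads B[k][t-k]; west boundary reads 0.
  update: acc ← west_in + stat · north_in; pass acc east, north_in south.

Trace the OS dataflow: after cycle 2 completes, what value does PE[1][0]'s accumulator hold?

PE[1][0].acc = 49

Tracing OS — 2×2 array, target PE[1][0]:
  @0  [0,0]  acc 10  |  →2  ↓5
  @0  [1,0]  acc 0  |  →0  ↓0
  @1  [0,0]  acc 18  |  →8  ↓1
  @1  [1,0]  acc 40  |  →8  ↓5
  @2  [0,0]  acc 18  |  →0  ↓0
  @2  [1,0]  acc 49  |  →9  ↓1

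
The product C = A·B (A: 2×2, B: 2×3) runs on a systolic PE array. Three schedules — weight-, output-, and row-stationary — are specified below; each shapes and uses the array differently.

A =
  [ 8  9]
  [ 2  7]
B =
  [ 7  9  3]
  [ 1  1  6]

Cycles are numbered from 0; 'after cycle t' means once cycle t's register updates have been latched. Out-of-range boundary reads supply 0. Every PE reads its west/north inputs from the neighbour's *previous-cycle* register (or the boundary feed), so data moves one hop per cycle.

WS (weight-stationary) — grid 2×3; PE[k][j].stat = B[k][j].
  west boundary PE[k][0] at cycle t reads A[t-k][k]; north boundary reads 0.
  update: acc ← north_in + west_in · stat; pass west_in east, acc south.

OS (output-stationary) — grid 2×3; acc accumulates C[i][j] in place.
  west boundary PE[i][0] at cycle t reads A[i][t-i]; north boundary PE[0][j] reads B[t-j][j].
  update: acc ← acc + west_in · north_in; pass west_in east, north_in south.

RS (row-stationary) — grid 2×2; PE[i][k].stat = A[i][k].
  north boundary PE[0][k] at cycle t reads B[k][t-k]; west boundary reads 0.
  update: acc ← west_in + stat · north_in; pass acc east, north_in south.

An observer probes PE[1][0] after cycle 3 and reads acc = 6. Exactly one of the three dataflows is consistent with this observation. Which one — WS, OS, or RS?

WS (2×3 grid), PE[1][0]:
  0: (1,0).acc=0  regs=<0,0>
  1: (1,0).acc=65  regs=<9,65>
  2: (1,0).acc=21  regs=<7,21>
  3: (1,0).acc=0  regs=<0,0>
OS (2×3 grid), PE[1][0]:
  0: (1,0).acc=0  regs=<0,0>
  1: (1,0).acc=14  regs=<2,7>
  2: (1,0).acc=21  regs=<7,1>
  3: (1,0).acc=21  regs=<0,0>
RS (2×2 grid), PE[1][0]:
  0: (1,0).acc=0  regs=<0,0>
  1: (1,0).acc=14  regs=<14,7>
  2: (1,0).acc=18  regs=<18,9>
  3: (1,0).acc=6  regs=<6,3>

dataflow = RS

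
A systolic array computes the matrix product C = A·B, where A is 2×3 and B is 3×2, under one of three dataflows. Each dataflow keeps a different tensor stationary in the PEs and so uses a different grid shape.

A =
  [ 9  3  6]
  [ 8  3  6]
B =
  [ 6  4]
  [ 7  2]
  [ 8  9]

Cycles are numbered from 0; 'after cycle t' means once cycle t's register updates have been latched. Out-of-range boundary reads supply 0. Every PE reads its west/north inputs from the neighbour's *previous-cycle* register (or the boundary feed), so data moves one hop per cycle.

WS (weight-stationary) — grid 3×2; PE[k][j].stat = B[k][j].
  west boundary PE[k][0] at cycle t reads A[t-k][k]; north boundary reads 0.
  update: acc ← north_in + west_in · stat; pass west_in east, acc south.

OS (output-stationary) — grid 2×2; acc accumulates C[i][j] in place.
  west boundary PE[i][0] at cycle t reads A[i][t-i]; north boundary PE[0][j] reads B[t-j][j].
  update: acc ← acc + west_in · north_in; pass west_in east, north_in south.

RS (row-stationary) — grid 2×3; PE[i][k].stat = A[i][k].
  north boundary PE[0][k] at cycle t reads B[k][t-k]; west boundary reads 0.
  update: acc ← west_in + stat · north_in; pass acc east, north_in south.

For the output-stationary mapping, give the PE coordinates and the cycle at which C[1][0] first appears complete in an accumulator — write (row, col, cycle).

(row, col, cycle) = (1, 0, 3)

OS: C[1][0] accumulates in PE[1][0]:
  t=0 PE[1][0]: acc=0 h=0 v=0
  t=1 PE[1][0]: acc=48 h=8 v=6
  t=2 PE[1][0]: acc=69 h=3 v=7
  t=3 PE[1][0]: acc=117 h=6 v=8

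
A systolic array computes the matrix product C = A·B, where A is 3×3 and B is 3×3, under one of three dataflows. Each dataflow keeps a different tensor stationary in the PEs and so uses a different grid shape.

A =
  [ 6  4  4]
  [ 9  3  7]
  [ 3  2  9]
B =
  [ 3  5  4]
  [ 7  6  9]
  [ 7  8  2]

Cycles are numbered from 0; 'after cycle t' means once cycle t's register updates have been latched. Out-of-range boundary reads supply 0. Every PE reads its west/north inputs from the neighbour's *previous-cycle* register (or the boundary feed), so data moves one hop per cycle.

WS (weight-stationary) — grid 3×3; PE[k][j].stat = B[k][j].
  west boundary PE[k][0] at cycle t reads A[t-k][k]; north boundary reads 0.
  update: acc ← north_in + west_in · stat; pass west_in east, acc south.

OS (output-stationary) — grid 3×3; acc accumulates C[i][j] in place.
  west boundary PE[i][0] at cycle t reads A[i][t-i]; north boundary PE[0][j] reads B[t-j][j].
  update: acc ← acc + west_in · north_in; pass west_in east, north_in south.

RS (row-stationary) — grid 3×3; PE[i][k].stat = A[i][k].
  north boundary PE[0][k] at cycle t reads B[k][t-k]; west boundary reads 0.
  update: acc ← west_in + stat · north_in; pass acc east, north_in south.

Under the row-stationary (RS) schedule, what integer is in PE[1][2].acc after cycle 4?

RS 3×3: PE[1][2] cycle-by-cycle (with neighbour feeds):
  step 0 · PE0,2: acc=0; fwd→0 fwd↓0
  step 0 · PE1,1: acc=0; fwd→0 fwd↓0
  step 0 · PE1,2: acc=0; fwd→0 fwd↓0
  step 1 · PE0,2: acc=0; fwd→0 fwd↓0
  step 1 · PE1,1: acc=0; fwd→0 fwd↓0
  step 1 · PE1,2: acc=0; fwd→0 fwd↓0
  step 2 · PE0,2: acc=74; fwd→74 fwd↓7
  step 2 · PE1,1: acc=48; fwd→48 fwd↓7
  step 2 · PE1,2: acc=0; fwd→0 fwd↓0
  step 3 · PE0,2: acc=86; fwd→86 fwd↓8
  step 3 · PE1,1: acc=63; fwd→63 fwd↓6
  step 3 · PE1,2: acc=97; fwd→97 fwd↓7
  step 4 · PE0,2: acc=68; fwd→68 fwd↓2
  step 4 · PE1,1: acc=63; fwd→63 fwd↓9
  step 4 · PE1,2: acc=119; fwd→119 fwd↓8

PE[1][2].acc = 119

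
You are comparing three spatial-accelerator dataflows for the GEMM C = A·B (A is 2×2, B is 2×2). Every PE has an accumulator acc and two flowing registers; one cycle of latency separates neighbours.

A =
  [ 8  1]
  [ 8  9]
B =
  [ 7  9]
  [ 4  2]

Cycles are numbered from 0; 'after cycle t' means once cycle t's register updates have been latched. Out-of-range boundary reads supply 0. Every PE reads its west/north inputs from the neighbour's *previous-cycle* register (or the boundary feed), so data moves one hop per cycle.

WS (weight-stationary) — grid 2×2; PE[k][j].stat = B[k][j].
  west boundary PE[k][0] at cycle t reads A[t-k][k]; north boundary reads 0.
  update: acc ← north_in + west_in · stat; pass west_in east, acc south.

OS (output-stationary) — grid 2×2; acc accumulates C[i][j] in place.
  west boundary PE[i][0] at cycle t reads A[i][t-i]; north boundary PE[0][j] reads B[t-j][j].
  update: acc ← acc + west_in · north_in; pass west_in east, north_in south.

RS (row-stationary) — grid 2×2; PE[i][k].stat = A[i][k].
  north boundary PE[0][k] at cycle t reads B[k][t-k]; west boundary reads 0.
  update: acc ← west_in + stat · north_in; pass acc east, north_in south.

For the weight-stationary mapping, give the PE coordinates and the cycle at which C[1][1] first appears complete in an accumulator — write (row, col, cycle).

Under WS, C[1][1] lands at PE[1][1]:
  step 0 · PE1,1: acc=0; fwd→0 fwd↓0
  step 1 · PE1,1: acc=0; fwd→0 fwd↓0
  step 2 · PE1,1: acc=74; fwd→1 fwd↓74
  step 3 · PE1,1: acc=90; fwd→9 fwd↓90

(row, col, cycle) = (1, 1, 3)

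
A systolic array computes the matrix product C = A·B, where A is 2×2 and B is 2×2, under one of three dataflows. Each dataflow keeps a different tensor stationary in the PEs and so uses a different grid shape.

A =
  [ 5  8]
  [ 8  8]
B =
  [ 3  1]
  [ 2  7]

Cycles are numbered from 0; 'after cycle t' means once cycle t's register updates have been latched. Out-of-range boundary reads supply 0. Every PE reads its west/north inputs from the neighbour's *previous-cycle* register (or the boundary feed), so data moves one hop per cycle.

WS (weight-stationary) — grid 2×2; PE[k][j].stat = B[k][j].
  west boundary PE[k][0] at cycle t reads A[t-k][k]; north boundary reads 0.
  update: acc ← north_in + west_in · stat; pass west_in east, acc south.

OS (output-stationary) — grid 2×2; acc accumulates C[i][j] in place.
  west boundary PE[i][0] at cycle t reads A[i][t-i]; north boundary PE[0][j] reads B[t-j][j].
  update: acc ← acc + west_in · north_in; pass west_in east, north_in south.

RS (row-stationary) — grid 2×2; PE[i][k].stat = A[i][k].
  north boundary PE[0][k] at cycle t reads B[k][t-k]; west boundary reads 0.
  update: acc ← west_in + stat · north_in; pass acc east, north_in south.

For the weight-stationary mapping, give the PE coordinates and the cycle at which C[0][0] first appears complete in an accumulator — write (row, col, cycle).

(row, col, cycle) = (1, 0, 1)

Under WS, C[0][0] lands at PE[1][0]:
  0: (1,0).acc=0  regs=<0,0>
  1: (1,0).acc=31  regs=<8,31>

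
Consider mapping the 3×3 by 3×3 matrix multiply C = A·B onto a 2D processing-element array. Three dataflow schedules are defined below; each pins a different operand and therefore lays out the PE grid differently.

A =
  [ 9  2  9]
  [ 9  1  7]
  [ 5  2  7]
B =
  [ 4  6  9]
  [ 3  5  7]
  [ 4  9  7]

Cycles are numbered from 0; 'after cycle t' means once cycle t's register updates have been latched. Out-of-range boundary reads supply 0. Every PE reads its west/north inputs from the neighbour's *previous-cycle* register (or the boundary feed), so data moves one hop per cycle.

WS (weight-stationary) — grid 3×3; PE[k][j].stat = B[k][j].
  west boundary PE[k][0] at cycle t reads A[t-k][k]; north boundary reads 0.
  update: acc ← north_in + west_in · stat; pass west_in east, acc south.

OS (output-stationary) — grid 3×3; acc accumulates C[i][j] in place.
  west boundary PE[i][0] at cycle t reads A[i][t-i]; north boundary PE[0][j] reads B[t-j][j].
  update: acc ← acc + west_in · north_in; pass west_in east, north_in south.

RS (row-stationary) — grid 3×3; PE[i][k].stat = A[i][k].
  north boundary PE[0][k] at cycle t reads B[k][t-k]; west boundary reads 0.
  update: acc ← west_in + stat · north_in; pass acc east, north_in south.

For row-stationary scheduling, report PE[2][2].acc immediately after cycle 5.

RS 3×3: PE[2][2] cycle-by-cycle (with neighbour feeds):
  cycle 0: PE[1][2] → acc 0, east 0, south 0
  cycle 0: PE[2][1] → acc 0, east 0, south 0
  cycle 0: PE[2][2] → acc 0, east 0, south 0
  cycle 1: PE[1][2] → acc 0, east 0, south 0
  cycle 1: PE[2][1] → acc 0, east 0, south 0
  cycle 1: PE[2][2] → acc 0, east 0, south 0
  cycle 2: PE[1][2] → acc 0, east 0, south 0
  cycle 2: PE[2][1] → acc 0, east 0, south 0
  cycle 2: PE[2][2] → acc 0, east 0, south 0
  cycle 3: PE[1][2] → acc 67, east 67, south 4
  cycle 3: PE[2][1] → acc 26, east 26, south 3
  cycle 3: PE[2][2] → acc 0, east 0, south 0
  cycle 4: PE[1][2] → acc 122, east 122, south 9
  cycle 4: PE[2][1] → acc 40, east 40, south 5
  cycle 4: PE[2][2] → acc 54, east 54, south 4
  cycle 5: PE[1][2] → acc 137, east 137, south 7
  cycle 5: PE[2][1] → acc 59, east 59, south 7
  cycle 5: PE[2][2] → acc 103, east 103, south 9

PE[2][2].acc = 103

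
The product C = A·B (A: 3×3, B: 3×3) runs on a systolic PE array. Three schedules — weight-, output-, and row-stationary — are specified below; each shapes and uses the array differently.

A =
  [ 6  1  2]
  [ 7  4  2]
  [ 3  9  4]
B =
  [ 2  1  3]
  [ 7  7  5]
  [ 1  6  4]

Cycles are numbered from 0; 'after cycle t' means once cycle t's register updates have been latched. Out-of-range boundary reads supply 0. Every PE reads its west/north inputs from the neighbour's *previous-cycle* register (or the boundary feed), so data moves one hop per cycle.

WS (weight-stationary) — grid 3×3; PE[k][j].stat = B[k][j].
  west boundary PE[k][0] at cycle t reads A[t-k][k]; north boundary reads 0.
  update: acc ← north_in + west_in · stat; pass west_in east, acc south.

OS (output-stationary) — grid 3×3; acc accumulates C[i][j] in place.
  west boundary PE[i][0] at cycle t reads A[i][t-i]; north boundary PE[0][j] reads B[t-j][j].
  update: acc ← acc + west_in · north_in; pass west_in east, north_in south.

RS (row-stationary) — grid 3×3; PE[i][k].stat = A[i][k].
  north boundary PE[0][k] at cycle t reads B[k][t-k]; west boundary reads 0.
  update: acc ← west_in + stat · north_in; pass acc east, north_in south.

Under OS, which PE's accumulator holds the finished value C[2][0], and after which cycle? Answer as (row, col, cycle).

(row, col, cycle) = (2, 0, 4)

OS — PE[2][0] is where C[2][0] collects:
  c0 r2c0: 0 / 0 / 0
  c1 r2c0: 0 / 0 / 0
  c2 r2c0: 6 / 3 / 2
  c3 r2c0: 69 / 9 / 7
  c4 r2c0: 73 / 4 / 1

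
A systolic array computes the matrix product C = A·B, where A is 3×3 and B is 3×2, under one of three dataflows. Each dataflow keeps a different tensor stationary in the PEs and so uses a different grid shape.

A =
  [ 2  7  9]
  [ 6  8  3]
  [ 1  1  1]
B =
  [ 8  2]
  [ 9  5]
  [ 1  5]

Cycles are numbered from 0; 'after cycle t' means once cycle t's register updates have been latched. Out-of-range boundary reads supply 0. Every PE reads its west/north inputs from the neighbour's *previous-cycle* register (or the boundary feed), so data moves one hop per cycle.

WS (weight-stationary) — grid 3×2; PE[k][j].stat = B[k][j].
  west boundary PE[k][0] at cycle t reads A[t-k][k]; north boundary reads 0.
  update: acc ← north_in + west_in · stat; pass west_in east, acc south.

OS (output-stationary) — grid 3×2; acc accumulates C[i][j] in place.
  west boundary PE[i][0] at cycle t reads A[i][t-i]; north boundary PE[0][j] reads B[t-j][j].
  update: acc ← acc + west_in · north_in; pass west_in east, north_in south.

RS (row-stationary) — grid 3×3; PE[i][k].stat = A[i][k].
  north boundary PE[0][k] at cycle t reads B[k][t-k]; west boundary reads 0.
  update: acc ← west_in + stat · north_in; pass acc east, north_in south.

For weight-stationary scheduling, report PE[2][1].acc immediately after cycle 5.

Tracing WS — 3×2 array, target PE[2][1]:
  [0] (1,1) acc=0 (h:0 v:0)
  [0] (2,0) acc=0 (h:0 v:0)
  [0] (2,1) acc=0 (h:0 v:0)
  [1] (1,1) acc=0 (h:0 v:0)
  [1] (2,0) acc=0 (h:0 v:0)
  [1] (2,1) acc=0 (h:0 v:0)
  [2] (1,1) acc=39 (h:7 v:39)
  [2] (2,0) acc=88 (h:9 v:88)
  [2] (2,1) acc=0 (h:0 v:0)
  [3] (1,1) acc=52 (h:8 v:52)
  [3] (2,0) acc=123 (h:3 v:123)
  [3] (2,1) acc=84 (h:9 v:84)
  [4] (1,1) acc=7 (h:1 v:7)
  [4] (2,0) acc=18 (h:1 v:18)
  [4] (2,1) acc=67 (h:3 v:67)
  [5] (1,1) acc=0 (h:0 v:0)
  [5] (2,0) acc=0 (h:0 v:0)
  [5] (2,1) acc=12 (h:1 v:12)

PE[2][1].acc = 12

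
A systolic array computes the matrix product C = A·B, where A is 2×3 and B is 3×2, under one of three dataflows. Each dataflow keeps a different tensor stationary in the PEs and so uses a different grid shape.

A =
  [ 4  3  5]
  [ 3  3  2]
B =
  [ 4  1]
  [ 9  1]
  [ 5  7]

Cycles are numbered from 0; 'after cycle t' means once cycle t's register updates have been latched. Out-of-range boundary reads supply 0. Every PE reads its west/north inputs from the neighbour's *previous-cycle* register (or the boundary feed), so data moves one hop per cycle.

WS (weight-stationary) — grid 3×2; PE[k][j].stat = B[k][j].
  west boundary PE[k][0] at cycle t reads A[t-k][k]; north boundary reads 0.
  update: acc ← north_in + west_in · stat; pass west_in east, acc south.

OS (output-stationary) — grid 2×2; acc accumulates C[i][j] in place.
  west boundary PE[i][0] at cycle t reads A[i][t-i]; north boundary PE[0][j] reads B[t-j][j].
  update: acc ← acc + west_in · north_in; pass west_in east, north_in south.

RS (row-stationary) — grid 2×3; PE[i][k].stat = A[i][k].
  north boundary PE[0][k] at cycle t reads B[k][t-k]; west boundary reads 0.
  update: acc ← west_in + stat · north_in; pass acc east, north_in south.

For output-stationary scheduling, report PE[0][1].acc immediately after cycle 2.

PE[0][1].acc = 7

OS on a 2×2 grid — tracing PE[0][1] and its feeders:
  [0] (0,0) acc=16 (h:4 v:4)
  [0] (0,1) acc=0 (h:0 v:0)
  [1] (0,0) acc=43 (h:3 v:9)
  [1] (0,1) acc=4 (h:4 v:1)
  [2] (0,0) acc=68 (h:5 v:5)
  [2] (0,1) acc=7 (h:3 v:1)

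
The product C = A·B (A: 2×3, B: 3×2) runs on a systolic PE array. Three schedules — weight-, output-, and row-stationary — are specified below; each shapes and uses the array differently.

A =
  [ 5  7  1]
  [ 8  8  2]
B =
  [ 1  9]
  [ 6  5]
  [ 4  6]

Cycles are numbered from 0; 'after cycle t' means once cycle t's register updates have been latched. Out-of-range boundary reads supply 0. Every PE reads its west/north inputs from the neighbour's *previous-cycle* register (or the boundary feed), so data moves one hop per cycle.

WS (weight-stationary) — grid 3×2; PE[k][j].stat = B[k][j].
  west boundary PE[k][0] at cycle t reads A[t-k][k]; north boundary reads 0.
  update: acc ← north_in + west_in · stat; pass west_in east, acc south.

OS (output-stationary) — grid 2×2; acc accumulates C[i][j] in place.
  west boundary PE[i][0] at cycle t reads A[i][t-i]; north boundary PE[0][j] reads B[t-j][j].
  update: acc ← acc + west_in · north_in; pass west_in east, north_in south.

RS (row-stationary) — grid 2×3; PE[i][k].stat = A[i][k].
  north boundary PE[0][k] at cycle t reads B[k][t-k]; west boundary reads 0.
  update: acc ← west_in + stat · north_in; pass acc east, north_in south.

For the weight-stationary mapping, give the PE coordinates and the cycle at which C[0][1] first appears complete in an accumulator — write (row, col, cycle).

(row, col, cycle) = (2, 1, 3)

Under WS, C[0][1] lands at PE[2][1]:
  after 0 — PE[2][1] acc=0, pass-E 0, pass-S 0
  after 1 — PE[2][1] acc=0, pass-E 0, pass-S 0
  after 2 — PE[2][1] acc=0, pass-E 0, pass-S 0
  after 3 — PE[2][1] acc=86, pass-E 1, pass-S 86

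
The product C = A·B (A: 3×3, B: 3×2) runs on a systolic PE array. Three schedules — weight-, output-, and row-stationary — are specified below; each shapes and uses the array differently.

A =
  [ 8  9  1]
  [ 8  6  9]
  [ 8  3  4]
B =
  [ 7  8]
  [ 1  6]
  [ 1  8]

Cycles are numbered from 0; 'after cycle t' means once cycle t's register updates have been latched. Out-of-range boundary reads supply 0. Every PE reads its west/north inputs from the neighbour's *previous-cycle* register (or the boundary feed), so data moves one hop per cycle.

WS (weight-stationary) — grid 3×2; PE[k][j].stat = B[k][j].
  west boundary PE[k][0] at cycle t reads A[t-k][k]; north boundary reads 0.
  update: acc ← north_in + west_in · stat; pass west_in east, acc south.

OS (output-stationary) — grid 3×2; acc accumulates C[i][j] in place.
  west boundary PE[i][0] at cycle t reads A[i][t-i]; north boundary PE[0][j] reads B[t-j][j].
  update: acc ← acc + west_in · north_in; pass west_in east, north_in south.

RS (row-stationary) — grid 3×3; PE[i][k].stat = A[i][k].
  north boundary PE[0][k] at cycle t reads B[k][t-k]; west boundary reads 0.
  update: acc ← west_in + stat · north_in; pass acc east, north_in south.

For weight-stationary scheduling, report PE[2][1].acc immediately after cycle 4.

PE[2][1].acc = 172

WS 3×2: PE[2][1] cycle-by-cycle (with neighbour feeds):
  after 0 — PE[1][1] acc=0, pass-E 0, pass-S 0
  after 0 — PE[2][0] acc=0, pass-E 0, pass-S 0
  after 0 — PE[2][1] acc=0, pass-E 0, pass-S 0
  after 1 — PE[1][1] acc=0, pass-E 0, pass-S 0
  after 1 — PE[2][0] acc=0, pass-E 0, pass-S 0
  after 1 — PE[2][1] acc=0, pass-E 0, pass-S 0
  after 2 — PE[1][1] acc=118, pass-E 9, pass-S 118
  after 2 — PE[2][0] acc=66, pass-E 1, pass-S 66
  after 2 — PE[2][1] acc=0, pass-E 0, pass-S 0
  after 3 — PE[1][1] acc=100, pass-E 6, pass-S 100
  after 3 — PE[2][0] acc=71, pass-E 9, pass-S 71
  after 3 — PE[2][1] acc=126, pass-E 1, pass-S 126
  after 4 — PE[1][1] acc=82, pass-E 3, pass-S 82
  after 4 — PE[2][0] acc=63, pass-E 4, pass-S 63
  after 4 — PE[2][1] acc=172, pass-E 9, pass-S 172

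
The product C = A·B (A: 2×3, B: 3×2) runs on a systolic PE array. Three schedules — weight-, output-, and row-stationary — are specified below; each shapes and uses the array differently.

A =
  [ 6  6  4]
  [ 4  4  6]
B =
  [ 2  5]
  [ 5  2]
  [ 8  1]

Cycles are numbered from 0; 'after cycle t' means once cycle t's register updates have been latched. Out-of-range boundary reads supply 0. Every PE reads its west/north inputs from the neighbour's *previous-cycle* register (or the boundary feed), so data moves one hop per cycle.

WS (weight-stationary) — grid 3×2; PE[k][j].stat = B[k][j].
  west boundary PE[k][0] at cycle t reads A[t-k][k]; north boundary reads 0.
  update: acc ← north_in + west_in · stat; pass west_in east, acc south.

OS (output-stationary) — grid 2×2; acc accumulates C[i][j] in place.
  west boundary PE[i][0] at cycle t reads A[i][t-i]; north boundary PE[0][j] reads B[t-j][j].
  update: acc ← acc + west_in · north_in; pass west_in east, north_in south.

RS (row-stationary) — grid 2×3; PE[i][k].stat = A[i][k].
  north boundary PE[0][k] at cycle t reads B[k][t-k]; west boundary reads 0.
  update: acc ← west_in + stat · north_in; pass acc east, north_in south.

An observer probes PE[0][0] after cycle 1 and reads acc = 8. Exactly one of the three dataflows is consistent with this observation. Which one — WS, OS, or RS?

WS [3×2] PE[0][0] across cycles:
  after 0 — PE[0][0] acc=12, pass-E 6, pass-S 12
  after 1 — PE[0][0] acc=8, pass-E 4, pass-S 8
OS [2×2] PE[0][0] across cycles:
  after 0 — PE[0][0] acc=12, pass-E 6, pass-S 2
  after 1 — PE[0][0] acc=42, pass-E 6, pass-S 5
RS [2×3] PE[0][0] across cycles:
  after 0 — PE[0][0] acc=12, pass-E 12, pass-S 2
  after 1 — PE[0][0] acc=30, pass-E 30, pass-S 5

dataflow = WS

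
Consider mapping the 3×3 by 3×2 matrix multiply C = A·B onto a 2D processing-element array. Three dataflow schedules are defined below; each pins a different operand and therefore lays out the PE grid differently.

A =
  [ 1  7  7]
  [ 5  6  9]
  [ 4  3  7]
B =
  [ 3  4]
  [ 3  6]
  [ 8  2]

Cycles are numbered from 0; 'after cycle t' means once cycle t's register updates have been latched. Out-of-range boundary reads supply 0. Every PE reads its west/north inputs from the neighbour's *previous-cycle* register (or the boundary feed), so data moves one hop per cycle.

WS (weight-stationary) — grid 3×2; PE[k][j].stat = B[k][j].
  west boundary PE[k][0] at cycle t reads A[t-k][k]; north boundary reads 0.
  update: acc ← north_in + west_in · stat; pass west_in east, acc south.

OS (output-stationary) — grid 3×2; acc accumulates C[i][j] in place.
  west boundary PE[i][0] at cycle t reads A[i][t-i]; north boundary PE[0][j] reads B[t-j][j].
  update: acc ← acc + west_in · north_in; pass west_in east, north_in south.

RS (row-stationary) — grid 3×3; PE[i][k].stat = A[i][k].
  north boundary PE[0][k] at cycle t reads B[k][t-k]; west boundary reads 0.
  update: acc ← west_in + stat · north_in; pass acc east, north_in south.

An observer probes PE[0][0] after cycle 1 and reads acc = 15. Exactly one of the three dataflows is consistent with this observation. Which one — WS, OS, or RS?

dataflow = WS

— WS: 3×2; PE[0][0] trace:
  @0  [0,0]  acc 3  |  →1  ↓3
  @1  [0,0]  acc 15  |  →5  ↓15
— OS: 3×2; PE[0][0] trace:
  @0  [0,0]  acc 3  |  →1  ↓3
  @1  [0,0]  acc 24  |  →7  ↓3
— RS: 3×3; PE[0][0] trace:
  @0  [0,0]  acc 3  |  →3  ↓3
  @1  [0,0]  acc 4  |  →4  ↓4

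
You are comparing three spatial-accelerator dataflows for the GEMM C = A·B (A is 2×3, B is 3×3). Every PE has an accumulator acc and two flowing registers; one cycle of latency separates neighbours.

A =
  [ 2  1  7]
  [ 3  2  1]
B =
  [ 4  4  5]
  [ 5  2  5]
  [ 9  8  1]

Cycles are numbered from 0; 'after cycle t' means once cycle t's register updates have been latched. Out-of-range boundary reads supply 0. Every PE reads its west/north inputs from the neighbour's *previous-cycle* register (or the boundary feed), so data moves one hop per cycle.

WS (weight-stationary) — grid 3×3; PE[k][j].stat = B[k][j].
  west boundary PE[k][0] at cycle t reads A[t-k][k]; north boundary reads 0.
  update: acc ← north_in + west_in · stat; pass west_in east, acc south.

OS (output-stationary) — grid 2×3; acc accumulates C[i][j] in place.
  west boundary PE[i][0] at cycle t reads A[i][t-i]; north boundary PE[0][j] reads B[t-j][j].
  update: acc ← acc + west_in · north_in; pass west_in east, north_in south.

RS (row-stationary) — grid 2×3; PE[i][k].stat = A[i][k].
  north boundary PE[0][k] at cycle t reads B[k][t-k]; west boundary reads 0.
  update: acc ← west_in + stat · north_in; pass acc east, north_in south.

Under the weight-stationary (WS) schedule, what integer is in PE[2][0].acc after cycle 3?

WS on a 3×3 grid — tracing PE[2][0] and its feeders:
  step 0 · PE1,0: acc=0; fwd→0 fwd↓0
  step 0 · PE2,0: acc=0; fwd→0 fwd↓0
  step 1 · PE1,0: acc=13; fwd→1 fwd↓13
  step 1 · PE2,0: acc=0; fwd→0 fwd↓0
  step 2 · PE1,0: acc=22; fwd→2 fwd↓22
  step 2 · PE2,0: acc=76; fwd→7 fwd↓76
  step 3 · PE1,0: acc=0; fwd→0 fwd↓0
  step 3 · PE2,0: acc=31; fwd→1 fwd↓31

PE[2][0].acc = 31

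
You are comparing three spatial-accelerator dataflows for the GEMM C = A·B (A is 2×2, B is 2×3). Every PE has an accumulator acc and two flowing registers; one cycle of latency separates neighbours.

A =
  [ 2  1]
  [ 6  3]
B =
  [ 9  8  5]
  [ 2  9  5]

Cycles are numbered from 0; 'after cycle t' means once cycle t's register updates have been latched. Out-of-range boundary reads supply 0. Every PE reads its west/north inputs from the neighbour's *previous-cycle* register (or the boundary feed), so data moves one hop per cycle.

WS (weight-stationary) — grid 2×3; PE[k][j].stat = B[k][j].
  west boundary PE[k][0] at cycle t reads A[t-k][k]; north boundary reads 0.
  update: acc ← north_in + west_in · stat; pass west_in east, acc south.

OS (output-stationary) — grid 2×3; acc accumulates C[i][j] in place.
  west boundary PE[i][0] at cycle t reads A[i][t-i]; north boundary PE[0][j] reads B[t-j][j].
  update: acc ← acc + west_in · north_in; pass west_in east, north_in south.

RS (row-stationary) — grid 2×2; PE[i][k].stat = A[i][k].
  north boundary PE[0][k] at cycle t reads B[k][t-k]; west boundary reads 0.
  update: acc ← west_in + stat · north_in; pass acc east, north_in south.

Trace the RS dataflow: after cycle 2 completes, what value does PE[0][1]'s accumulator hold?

PE[0][1].acc = 25

RS 2×2: PE[0][1] cycle-by-cycle (with neighbour feeds):
  after 0 — PE[0][0] acc=18, pass-E 18, pass-S 9
  after 0 — PE[0][1] acc=0, pass-E 0, pass-S 0
  after 1 — PE[0][0] acc=16, pass-E 16, pass-S 8
  after 1 — PE[0][1] acc=20, pass-E 20, pass-S 2
  after 2 — PE[0][0] acc=10, pass-E 10, pass-S 5
  after 2 — PE[0][1] acc=25, pass-E 25, pass-S 9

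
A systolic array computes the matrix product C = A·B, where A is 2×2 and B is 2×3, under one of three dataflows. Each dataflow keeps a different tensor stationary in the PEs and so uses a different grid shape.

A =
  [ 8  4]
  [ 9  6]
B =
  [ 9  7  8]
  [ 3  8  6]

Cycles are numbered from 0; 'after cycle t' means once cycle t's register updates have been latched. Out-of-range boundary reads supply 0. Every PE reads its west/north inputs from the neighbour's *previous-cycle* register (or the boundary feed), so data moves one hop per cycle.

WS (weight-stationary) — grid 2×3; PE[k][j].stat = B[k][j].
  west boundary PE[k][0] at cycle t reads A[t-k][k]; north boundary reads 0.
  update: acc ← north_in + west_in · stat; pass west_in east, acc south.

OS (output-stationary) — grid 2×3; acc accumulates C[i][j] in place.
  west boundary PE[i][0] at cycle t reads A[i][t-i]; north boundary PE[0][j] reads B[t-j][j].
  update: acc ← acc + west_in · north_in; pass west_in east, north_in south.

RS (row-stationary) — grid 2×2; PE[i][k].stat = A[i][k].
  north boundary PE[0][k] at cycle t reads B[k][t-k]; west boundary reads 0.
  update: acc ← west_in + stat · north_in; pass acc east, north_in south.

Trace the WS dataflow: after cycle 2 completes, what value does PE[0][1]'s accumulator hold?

WS on a 2×3 grid — tracing PE[0][1] and its feeders:
  after 0 — PE[0][0] acc=72, pass-E 8, pass-S 72
  after 0 — PE[0][1] acc=0, pass-E 0, pass-S 0
  after 1 — PE[0][0] acc=81, pass-E 9, pass-S 81
  after 1 — PE[0][1] acc=56, pass-E 8, pass-S 56
  after 2 — PE[0][0] acc=0, pass-E 0, pass-S 0
  after 2 — PE[0][1] acc=63, pass-E 9, pass-S 63

PE[0][1].acc = 63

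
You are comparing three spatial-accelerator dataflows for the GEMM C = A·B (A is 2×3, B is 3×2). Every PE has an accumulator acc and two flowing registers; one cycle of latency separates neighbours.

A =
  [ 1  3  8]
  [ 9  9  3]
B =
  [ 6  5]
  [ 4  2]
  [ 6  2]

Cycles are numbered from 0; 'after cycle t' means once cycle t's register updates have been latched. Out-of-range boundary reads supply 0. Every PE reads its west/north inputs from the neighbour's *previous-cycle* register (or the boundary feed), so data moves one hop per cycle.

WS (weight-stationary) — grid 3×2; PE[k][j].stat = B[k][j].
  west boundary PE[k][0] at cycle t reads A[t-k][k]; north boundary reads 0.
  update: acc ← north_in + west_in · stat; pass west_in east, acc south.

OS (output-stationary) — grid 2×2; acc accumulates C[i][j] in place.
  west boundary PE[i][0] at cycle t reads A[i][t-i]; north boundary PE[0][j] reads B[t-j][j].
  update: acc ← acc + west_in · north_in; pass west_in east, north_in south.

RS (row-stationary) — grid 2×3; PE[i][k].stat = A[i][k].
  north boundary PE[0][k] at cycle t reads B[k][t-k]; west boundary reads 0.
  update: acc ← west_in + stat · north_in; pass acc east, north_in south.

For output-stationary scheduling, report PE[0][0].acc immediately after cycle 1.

PE[0][0].acc = 18

OS (2×2). Following PE[0][0] plus its west/north inputs:
  c0 r0c0: 6 / 1 / 6
  c1 r0c0: 18 / 3 / 4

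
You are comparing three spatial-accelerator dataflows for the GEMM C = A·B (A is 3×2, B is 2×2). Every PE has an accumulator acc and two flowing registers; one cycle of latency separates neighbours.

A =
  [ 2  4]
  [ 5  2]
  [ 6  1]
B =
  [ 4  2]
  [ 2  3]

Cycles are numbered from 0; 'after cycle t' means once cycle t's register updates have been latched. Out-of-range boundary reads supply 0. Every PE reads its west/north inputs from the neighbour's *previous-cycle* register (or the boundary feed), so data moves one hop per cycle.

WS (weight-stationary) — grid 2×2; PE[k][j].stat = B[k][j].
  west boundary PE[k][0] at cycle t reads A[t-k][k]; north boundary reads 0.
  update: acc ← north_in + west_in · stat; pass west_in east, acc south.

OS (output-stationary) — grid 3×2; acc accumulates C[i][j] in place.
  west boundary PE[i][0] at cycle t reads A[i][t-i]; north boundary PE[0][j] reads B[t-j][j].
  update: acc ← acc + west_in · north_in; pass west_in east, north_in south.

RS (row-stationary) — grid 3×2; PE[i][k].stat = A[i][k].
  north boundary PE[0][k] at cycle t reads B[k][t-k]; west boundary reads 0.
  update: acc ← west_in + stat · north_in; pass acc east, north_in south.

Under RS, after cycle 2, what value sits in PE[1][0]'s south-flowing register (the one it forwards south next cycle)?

register = 2

RS (3×2). Following PE[1][0] plus its west/north inputs:
  after 0 — PE[0][0] acc=8, pass-E 8, pass-S 4
  after 0 — PE[1][0] acc=0, pass-E 0, pass-S 0
  after 1 — PE[0][0] acc=4, pass-E 4, pass-S 2
  after 1 — PE[1][0] acc=20, pass-E 20, pass-S 4
  after 2 — PE[0][0] acc=0, pass-E 0, pass-S 0
  after 2 — PE[1][0] acc=10, pass-E 10, pass-S 2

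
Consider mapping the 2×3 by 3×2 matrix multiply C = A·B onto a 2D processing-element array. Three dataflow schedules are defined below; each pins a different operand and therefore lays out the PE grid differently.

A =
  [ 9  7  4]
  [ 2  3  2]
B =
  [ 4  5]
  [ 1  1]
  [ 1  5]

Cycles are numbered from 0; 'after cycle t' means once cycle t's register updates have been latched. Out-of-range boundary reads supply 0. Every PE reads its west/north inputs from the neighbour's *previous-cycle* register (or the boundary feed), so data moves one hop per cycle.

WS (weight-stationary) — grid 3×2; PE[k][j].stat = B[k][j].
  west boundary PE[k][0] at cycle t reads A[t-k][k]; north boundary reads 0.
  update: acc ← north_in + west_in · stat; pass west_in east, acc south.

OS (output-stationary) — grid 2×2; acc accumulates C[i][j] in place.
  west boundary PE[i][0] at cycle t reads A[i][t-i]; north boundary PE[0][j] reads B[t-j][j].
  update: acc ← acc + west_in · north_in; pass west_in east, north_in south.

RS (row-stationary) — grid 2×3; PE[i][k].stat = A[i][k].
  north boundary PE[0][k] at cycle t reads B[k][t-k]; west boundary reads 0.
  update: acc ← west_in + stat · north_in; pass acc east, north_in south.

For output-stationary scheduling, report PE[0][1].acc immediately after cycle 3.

OS (2×2). Following PE[0][1] plus its west/north inputs:
  0: (0,0).acc=36  regs=<9,4>
  0: (0,1).acc=0  regs=<0,0>
  1: (0,0).acc=43  regs=<7,1>
  1: (0,1).acc=45  regs=<9,5>
  2: (0,0).acc=47  regs=<4,1>
  2: (0,1).acc=52  regs=<7,1>
  3: (0,0).acc=47  regs=<0,0>
  3: (0,1).acc=72  regs=<4,5>

PE[0][1].acc = 72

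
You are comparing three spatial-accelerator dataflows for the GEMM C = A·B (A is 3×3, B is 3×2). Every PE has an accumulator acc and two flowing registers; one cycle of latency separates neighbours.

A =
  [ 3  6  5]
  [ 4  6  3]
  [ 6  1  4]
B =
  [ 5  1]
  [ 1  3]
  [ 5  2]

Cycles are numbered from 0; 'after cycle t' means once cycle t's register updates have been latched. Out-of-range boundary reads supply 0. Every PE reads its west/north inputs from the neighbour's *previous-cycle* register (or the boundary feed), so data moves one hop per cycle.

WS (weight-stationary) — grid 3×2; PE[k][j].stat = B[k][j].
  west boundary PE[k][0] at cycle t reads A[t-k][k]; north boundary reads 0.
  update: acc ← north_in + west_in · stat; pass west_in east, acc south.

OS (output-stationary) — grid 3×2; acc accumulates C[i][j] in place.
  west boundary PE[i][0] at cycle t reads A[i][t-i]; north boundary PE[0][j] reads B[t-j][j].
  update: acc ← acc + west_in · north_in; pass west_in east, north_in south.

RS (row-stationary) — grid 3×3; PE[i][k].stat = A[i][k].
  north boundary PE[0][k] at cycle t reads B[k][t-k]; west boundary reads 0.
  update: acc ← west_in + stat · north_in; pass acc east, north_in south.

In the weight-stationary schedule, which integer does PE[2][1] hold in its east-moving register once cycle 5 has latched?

WS (3×2). Following PE[2][1] plus its west/north inputs:
  c0 r1c1: 0 / 0 / 0
  c0 r2c0: 0 / 0 / 0
  c0 r2c1: 0 / 0 / 0
  c1 r1c1: 0 / 0 / 0
  c1 r2c0: 0 / 0 / 0
  c1 r2c1: 0 / 0 / 0
  c2 r1c1: 21 / 6 / 21
  c2 r2c0: 46 / 5 / 46
  c2 r2c1: 0 / 0 / 0
  c3 r1c1: 22 / 6 / 22
  c3 r2c0: 41 / 3 / 41
  c3 r2c1: 31 / 5 / 31
  c4 r1c1: 9 / 1 / 9
  c4 r2c0: 51 / 4 / 51
  c4 r2c1: 28 / 3 / 28
  c5 r1c1: 0 / 0 / 0
  c5 r2c0: 0 / 0 / 0
  c5 r2c1: 17 / 4 / 17

register = 4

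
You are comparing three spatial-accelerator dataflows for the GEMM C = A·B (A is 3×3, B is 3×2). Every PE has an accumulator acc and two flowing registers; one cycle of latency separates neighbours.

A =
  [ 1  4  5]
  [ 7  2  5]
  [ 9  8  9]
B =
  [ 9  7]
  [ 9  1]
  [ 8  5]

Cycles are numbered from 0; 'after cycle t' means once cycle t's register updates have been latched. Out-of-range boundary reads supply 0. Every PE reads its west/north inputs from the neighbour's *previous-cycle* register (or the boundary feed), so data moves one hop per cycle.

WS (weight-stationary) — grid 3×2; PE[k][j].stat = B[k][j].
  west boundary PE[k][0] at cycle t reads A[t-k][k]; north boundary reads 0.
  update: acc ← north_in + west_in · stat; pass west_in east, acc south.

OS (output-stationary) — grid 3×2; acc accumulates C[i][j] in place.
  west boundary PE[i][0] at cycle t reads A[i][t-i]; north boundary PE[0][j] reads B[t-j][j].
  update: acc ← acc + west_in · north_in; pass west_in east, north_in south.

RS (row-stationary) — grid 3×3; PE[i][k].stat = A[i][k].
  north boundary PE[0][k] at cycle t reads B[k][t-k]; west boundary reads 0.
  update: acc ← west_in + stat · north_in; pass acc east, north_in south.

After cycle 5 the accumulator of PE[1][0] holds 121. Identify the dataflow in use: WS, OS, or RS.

dataflow = OS

— WS: 3×2; PE[1][0] trace:
  c0 r1c0: 0 / 0 / 0
  c1 r1c0: 45 / 4 / 45
  c2 r1c0: 81 / 2 / 81
  c3 r1c0: 153 / 8 / 153
  c4 r1c0: 0 / 0 / 0
  c5 r1c0: 0 / 0 / 0
— OS: 3×2; PE[1][0] trace:
  c0 r1c0: 0 / 0 / 0
  c1 r1c0: 63 / 7 / 9
  c2 r1c0: 81 / 2 / 9
  c3 r1c0: 121 / 5 / 8
  c4 r1c0: 121 / 0 / 0
  c5 r1c0: 121 / 0 / 0
— RS: 3×3; PE[1][0] trace:
  c0 r1c0: 0 / 0 / 0
  c1 r1c0: 63 / 63 / 9
  c2 r1c0: 49 / 49 / 7
  c3 r1c0: 0 / 0 / 0
  c4 r1c0: 0 / 0 / 0
  c5 r1c0: 0 / 0 / 0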